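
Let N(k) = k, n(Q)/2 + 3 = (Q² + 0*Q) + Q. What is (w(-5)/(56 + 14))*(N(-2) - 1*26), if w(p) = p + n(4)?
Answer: -58/5 ≈ -11.600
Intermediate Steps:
n(Q) = -6 + 2*Q + 2*Q² (n(Q) = -6 + 2*((Q² + 0*Q) + Q) = -6 + 2*((Q² + 0) + Q) = -6 + 2*(Q² + Q) = -6 + 2*(Q + Q²) = -6 + (2*Q + 2*Q²) = -6 + 2*Q + 2*Q²)
w(p) = 34 + p (w(p) = p + (-6 + 2*4 + 2*4²) = p + (-6 + 8 + 2*16) = p + (-6 + 8 + 32) = p + 34 = 34 + p)
(w(-5)/(56 + 14))*(N(-2) - 1*26) = ((34 - 5)/(56 + 14))*(-2 - 1*26) = (29/70)*(-2 - 26) = (29*(1/70))*(-28) = (29/70)*(-28) = -58/5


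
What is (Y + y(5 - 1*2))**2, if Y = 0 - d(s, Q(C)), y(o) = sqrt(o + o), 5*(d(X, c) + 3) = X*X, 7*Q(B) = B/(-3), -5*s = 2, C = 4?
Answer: 231391/15625 + 742*sqrt(6)/125 ≈ 29.349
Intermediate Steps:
s = -2/5 (s = -1/5*2 = -2/5 ≈ -0.40000)
Q(B) = -B/21 (Q(B) = (B/(-3))/7 = (B*(-1/3))/7 = (-B/3)/7 = -B/21)
d(X, c) = -3 + X**2/5 (d(X, c) = -3 + (X*X)/5 = -3 + X**2/5)
y(o) = sqrt(2)*sqrt(o) (y(o) = sqrt(2*o) = sqrt(2)*sqrt(o))
Y = 371/125 (Y = 0 - (-3 + (-2/5)**2/5) = 0 - (-3 + (1/5)*(4/25)) = 0 - (-3 + 4/125) = 0 - 1*(-371/125) = 0 + 371/125 = 371/125 ≈ 2.9680)
(Y + y(5 - 1*2))**2 = (371/125 + sqrt(2)*sqrt(5 - 1*2))**2 = (371/125 + sqrt(2)*sqrt(5 - 2))**2 = (371/125 + sqrt(2)*sqrt(3))**2 = (371/125 + sqrt(6))**2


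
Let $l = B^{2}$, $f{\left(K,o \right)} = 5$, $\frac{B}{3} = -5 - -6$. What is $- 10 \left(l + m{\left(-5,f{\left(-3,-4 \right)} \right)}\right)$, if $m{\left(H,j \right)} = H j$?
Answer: $160$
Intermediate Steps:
$B = 3$ ($B = 3 \left(-5 - -6\right) = 3 \left(-5 + 6\right) = 3 \cdot 1 = 3$)
$l = 9$ ($l = 3^{2} = 9$)
$- 10 \left(l + m{\left(-5,f{\left(-3,-4 \right)} \right)}\right) = - 10 \left(9 - 25\right) = \left(-10\right) \left(-16\right) = 160$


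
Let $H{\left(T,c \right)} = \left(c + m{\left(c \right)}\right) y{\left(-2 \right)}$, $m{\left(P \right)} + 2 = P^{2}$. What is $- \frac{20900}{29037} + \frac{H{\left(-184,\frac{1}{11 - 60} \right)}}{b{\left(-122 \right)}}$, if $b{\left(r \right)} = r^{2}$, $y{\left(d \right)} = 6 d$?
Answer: $- \frac{186300640550}{259420071477} \approx -0.71814$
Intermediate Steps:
$m{\left(P \right)} = -2 + P^{2}$
$H{\left(T,c \right)} = 24 - 12 c - 12 c^{2}$ ($H{\left(T,c \right)} = \left(c + \left(-2 + c^{2}\right)\right) 6 \left(-2\right) = \left(-2 + c + c^{2}\right) \left(-12\right) = 24 - 12 c - 12 c^{2}$)
$- \frac{20900}{29037} + \frac{H{\left(-184,\frac{1}{11 - 60} \right)}}{b{\left(-122 \right)}} = - \frac{20900}{29037} + \frac{24 - \frac{12}{11 - 60} - 12 \left(\frac{1}{11 - 60}\right)^{2}}{\left(-122\right)^{2}} = \left(-20900\right) \frac{1}{29037} + \frac{24 - \frac{12}{-49} - 12 \left(\frac{1}{-49}\right)^{2}}{14884} = - \frac{20900}{29037} + \left(24 - - \frac{12}{49} - 12 \left(- \frac{1}{49}\right)^{2}\right) \frac{1}{14884} = - \frac{20900}{29037} + \left(24 + \frac{12}{49} - \frac{12}{2401}\right) \frac{1}{14884} = - \frac{20900}{29037} + \frac{58200}{2401} \cdot \frac{1}{14884} = - \frac{20900}{29037} + \frac{14550}{8934121} = - \frac{186300640550}{259420071477}$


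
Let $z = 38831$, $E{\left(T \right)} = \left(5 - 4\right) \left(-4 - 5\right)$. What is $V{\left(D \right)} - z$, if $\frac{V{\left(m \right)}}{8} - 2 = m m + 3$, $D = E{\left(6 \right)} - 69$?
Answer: $9881$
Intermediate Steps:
$E{\left(T \right)} = -9$ ($E{\left(T \right)} = 1 \left(-9\right) = -9$)
$D = -78$ ($D = -9 - 69 = -78$)
$V{\left(m \right)} = 40 + 8 m^{2}$ ($V{\left(m \right)} = 16 + 8 \left(m m + 3\right) = 16 + 8 \left(m^{2} + 3\right) = 16 + 8 \left(3 + m^{2}\right) = 16 + \left(24 + 8 m^{2}\right) = 40 + 8 m^{2}$)
$V{\left(D \right)} - z = \left(40 + 8 \left(-78\right)^{2}\right) - 38831 = \left(40 + 8 \cdot 6084\right) - 38831 = \left(40 + 48672\right) - 38831 = 48712 - 38831 = 9881$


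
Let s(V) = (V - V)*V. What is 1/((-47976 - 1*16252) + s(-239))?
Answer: -1/64228 ≈ -1.5570e-5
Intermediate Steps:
s(V) = 0 (s(V) = 0*V = 0)
1/((-47976 - 1*16252) + s(-239)) = 1/((-47976 - 1*16252) + 0) = 1/((-47976 - 16252) + 0) = 1/(-64228 + 0) = 1/(-64228) = -1/64228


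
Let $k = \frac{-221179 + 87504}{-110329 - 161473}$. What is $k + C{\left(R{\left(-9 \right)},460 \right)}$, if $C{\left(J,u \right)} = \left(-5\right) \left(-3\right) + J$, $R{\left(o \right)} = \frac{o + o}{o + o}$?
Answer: $\frac{4482507}{271802} \approx 16.492$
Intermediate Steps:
$k = \frac{133675}{271802}$ ($k = - \frac{133675}{-271802} = \left(-133675\right) \left(- \frac{1}{271802}\right) = \frac{133675}{271802} \approx 0.49181$)
$R{\left(o \right)} = 1$ ($R{\left(o \right)} = \frac{2 o}{2 o} = 2 o \frac{1}{2 o} = 1$)
$C{\left(J,u \right)} = 15 + J$
$k + C{\left(R{\left(-9 \right)},460 \right)} = \frac{133675}{271802} + \left(15 + 1\right) = \frac{133675}{271802} + 16 = \frac{4482507}{271802}$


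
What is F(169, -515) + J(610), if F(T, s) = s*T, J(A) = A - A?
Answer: -87035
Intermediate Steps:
J(A) = 0
F(T, s) = T*s
F(169, -515) + J(610) = 169*(-515) + 0 = -87035 + 0 = -87035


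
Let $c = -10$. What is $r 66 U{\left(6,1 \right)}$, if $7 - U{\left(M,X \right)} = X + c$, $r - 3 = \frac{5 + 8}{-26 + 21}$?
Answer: $\frac{2112}{5} \approx 422.4$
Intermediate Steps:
$r = \frac{2}{5}$ ($r = 3 + \frac{5 + 8}{-26 + 21} = 3 + \frac{13}{-5} = 3 + 13 \left(- \frac{1}{5}\right) = 3 - \frac{13}{5} = \frac{2}{5} \approx 0.4$)
$U{\left(M,X \right)} = 17 - X$ ($U{\left(M,X \right)} = 7 - \left(X - 10\right) = 7 - \left(-10 + X\right) = 17 - X$)
$r 66 U{\left(6,1 \right)} = \frac{2}{5} \cdot 66 \left(17 - 1\right) = \frac{132 \left(17 - 1\right)}{5} = \frac{132}{5} \cdot 16 = \frac{2112}{5}$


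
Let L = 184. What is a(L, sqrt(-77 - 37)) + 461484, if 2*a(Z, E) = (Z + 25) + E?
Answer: 923177/2 + I*sqrt(114)/2 ≈ 4.6159e+5 + 5.3385*I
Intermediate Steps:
a(Z, E) = 25/2 + E/2 + Z/2 (a(Z, E) = ((Z + 25) + E)/2 = ((25 + Z) + E)/2 = (25 + E + Z)/2 = 25/2 + E/2 + Z/2)
a(L, sqrt(-77 - 37)) + 461484 = (25/2 + sqrt(-77 - 37)/2 + (1/2)*184) + 461484 = (25/2 + sqrt(-114)/2 + 92) + 461484 = (25/2 + (I*sqrt(114))/2 + 92) + 461484 = (25/2 + I*sqrt(114)/2 + 92) + 461484 = (209/2 + I*sqrt(114)/2) + 461484 = 923177/2 + I*sqrt(114)/2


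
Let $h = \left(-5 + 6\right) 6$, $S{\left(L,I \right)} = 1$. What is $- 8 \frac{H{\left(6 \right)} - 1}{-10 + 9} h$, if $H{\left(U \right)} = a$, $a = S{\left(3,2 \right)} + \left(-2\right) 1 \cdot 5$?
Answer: $-480$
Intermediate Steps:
$h = 6$ ($h = 1 \cdot 6 = 6$)
$a = -9$ ($a = 1 + \left(-2\right) 1 \cdot 5 = 1 - 10 = -9$)
$H{\left(U \right)} = -9$
$- 8 \frac{H{\left(6 \right)} - 1}{-10 + 9} h = - 8 \frac{-9 - 1}{-10 + 9} \cdot 6 = - 8 \left(- \frac{10}{-1}\right) 6 = - 8 \left(\left(-10\right) \left(-1\right)\right) 6 = \left(-8\right) 10 \cdot 6 = \left(-80\right) 6 = -480$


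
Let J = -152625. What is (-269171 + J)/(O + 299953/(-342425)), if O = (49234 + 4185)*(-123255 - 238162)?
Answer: 36108373825/1652760038205807 ≈ 2.1847e-5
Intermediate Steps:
O = -19306534723 (O = 53419*(-361417) = -19306534723)
(-269171 + J)/(O + 299953/(-342425)) = (-269171 - 152625)/(-19306534723 + 299953/(-342425)) = -421796/(-19306534723 + 299953*(-1/342425)) = -421796/(-19306534723 - 299953/342425) = -421796/(-6611040152823228/342425) = -421796*(-342425/6611040152823228) = 36108373825/1652760038205807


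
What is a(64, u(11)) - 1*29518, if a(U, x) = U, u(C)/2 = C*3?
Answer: -29454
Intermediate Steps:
u(C) = 6*C (u(C) = 2*(C*3) = 2*(3*C) = 6*C)
a(64, u(11)) - 1*29518 = 64 - 1*29518 = 64 - 29518 = -29454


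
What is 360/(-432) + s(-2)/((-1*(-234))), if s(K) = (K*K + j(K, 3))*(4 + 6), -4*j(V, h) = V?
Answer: -25/39 ≈ -0.64103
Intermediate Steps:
j(V, h) = -V/4
s(K) = 10*K**2 - 5*K/2 (s(K) = (K*K - K/4)*(4 + 6) = (K**2 - K/4)*10 = 10*K**2 - 5*K/2)
360/(-432) + s(-2)/((-1*(-234))) = 360/(-432) + ((5/2)*(-2)*(-1 + 4*(-2)))/((-1*(-234))) = 360*(-1/432) + ((5/2)*(-2)*(-1 - 8))/234 = -5/6 + ((5/2)*(-2)*(-9))*(1/234) = -5/6 + 45*(1/234) = -5/6 + 5/26 = -25/39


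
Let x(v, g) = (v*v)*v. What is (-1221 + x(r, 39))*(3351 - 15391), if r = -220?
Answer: 128216620840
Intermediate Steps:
x(v, g) = v³ (x(v, g) = v²*v = v³)
(-1221 + x(r, 39))*(3351 - 15391) = (-1221 + (-220)³)*(3351 - 15391) = (-1221 - 10648000)*(-12040) = -10649221*(-12040) = 128216620840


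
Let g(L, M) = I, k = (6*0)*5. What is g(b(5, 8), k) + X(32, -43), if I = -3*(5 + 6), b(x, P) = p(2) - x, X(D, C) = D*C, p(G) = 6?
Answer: -1409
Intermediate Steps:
k = 0 (k = 0*5 = 0)
X(D, C) = C*D
b(x, P) = 6 - x
I = -33 (I = -3*11 = -33)
g(L, M) = -33
g(b(5, 8), k) + X(32, -43) = -33 - 43*32 = -33 - 1376 = -1409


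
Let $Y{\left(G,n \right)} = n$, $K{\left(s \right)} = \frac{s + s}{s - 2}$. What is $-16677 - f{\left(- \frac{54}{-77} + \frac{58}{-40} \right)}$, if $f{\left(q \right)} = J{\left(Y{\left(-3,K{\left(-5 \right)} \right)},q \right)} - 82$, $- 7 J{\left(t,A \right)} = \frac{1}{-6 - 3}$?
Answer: $- \frac{1045486}{63} \approx -16595.0$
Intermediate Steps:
$K{\left(s \right)} = \frac{2 s}{-2 + s}$
$J{\left(t,A \right)} = \frac{1}{63}$ ($J{\left(t,A \right)} = - \frac{1}{7 \left(-6 - 3\right)} = - \frac{1}{7 \left(-9\right)} = \left(- \frac{1}{7}\right) \left(- \frac{1}{9}\right) = \frac{1}{63}$)
$f{\left(q \right)} = - \frac{5165}{63}$ ($f{\left(q \right)} = \frac{1}{63} - 82 = - \frac{5165}{63}$)
$-16677 - f{\left(- \frac{54}{-77} + \frac{58}{-40} \right)} = -16677 - - \frac{5165}{63} = -16677 + \frac{5165}{63} = - \frac{1045486}{63}$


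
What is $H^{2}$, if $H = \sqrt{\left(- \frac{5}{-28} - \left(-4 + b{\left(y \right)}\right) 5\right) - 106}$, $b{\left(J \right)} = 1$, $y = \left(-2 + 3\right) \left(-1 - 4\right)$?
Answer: $- \frac{2543}{28} \approx -90.821$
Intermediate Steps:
$y = -5$ ($y = 1 \left(-5\right) = -5$)
$H = \frac{i \sqrt{17801}}{14}$ ($H = \sqrt{\left(- \frac{5}{-28} - \left(-4 + 1\right) 5\right) - 106} = \sqrt{\left(\left(-5\right) \left(- \frac{1}{28}\right) - \left(-3\right) 5\right) - 106} = \sqrt{\left(\frac{5}{28} - -15\right) - 106} = \sqrt{\left(\frac{5}{28} + 15\right) - 106} = \sqrt{\frac{425}{28} - 106} = \sqrt{- \frac{2543}{28}} = \frac{i \sqrt{17801}}{14} \approx 9.53 i$)
$H^{2} = \left(\frac{i \sqrt{17801}}{14}\right)^{2} = - \frac{2543}{28}$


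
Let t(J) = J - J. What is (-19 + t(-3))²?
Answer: 361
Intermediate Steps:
t(J) = 0
(-19 + t(-3))² = (-19 + 0)² = (-19)² = 361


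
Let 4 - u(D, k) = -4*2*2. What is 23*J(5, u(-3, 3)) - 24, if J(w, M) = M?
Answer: 436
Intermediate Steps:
u(D, k) = 20 (u(D, k) = 4 - (-4*2)*2 = 4 - (-8)*2 = 4 - 1*(-16) = 4 + 16 = 20)
23*J(5, u(-3, 3)) - 24 = 23*20 - 24 = 460 - 24 = 436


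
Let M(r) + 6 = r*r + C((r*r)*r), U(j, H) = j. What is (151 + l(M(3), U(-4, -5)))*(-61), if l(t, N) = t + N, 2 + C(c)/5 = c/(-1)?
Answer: -305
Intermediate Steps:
C(c) = -10 - 5*c (C(c) = -10 + 5*(c/(-1)) = -10 + 5*(c*(-1)) = -10 + 5*(-c) = -10 - 5*c)
M(r) = -16 + r**2 - 5*r**3 (M(r) = -6 + (r*r + (-10 - 5*r*r*r)) = -6 + (r**2 + (-10 - 5*r**2*r)) = -6 + (r**2 + (-10 - 5*r**3)) = -6 + (-10 + r**2 - 5*r**3) = -16 + r**2 - 5*r**3)
l(t, N) = N + t
(151 + l(M(3), U(-4, -5)))*(-61) = (151 + (-4 + (-16 + 3**2 - 5*3**3)))*(-61) = (151 + (-4 + (-16 + 9 - 5*27)))*(-61) = (151 + (-4 + (-16 + 9 - 135)))*(-61) = (151 + (-4 - 142))*(-61) = (151 - 146)*(-61) = 5*(-61) = -305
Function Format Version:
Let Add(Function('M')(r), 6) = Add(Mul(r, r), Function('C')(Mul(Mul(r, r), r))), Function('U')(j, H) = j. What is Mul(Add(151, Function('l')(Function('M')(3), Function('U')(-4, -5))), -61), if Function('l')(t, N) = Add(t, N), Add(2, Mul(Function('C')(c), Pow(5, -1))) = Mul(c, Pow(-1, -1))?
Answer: -305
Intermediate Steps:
Function('C')(c) = Add(-10, Mul(-5, c)) (Function('C')(c) = Add(-10, Mul(5, Mul(c, Pow(-1, -1)))) = Add(-10, Mul(5, Mul(c, -1))) = Add(-10, Mul(5, Mul(-1, c))) = Add(-10, Mul(-5, c)))
Function('M')(r) = Add(-16, Pow(r, 2), Mul(-5, Pow(r, 3))) (Function('M')(r) = Add(-6, Add(Mul(r, r), Add(-10, Mul(-5, Mul(Mul(r, r), r))))) = Add(-6, Add(Pow(r, 2), Add(-10, Mul(-5, Mul(Pow(r, 2), r))))) = Add(-6, Add(Pow(r, 2), Add(-10, Mul(-5, Pow(r, 3))))) = Add(-6, Add(-10, Pow(r, 2), Mul(-5, Pow(r, 3)))) = Add(-16, Pow(r, 2), Mul(-5, Pow(r, 3))))
Function('l')(t, N) = Add(N, t)
Mul(Add(151, Function('l')(Function('M')(3), Function('U')(-4, -5))), -61) = Mul(Add(151, Add(-4, Add(-16, Pow(3, 2), Mul(-5, Pow(3, 3))))), -61) = Mul(Add(151, Add(-4, Add(-16, 9, Mul(-5, 27)))), -61) = Mul(Add(151, Add(-4, Add(-16, 9, -135))), -61) = Mul(Add(151, Add(-4, -142)), -61) = Mul(Add(151, -146), -61) = Mul(5, -61) = -305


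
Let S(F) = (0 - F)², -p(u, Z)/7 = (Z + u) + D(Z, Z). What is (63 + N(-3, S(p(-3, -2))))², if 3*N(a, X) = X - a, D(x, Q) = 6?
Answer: 58081/9 ≈ 6453.4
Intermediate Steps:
p(u, Z) = -42 - 7*Z - 7*u (p(u, Z) = -7*((Z + u) + 6) = -7*(6 + Z + u) = -42 - 7*Z - 7*u)
S(F) = F² (S(F) = (-F)² = F²)
N(a, X) = -a/3 + X/3 (N(a, X) = (X - a)/3 = -a/3 + X/3)
(63 + N(-3, S(p(-3, -2))))² = (63 + (-⅓*(-3) + (-42 - 7*(-2) - 7*(-3))²/3))² = (63 + (1 + (-42 + 14 + 21)²/3))² = (63 + (1 + (⅓)*(-7)²))² = (63 + (1 + (⅓)*49))² = (63 + (1 + 49/3))² = (63 + 52/3)² = (241/3)² = 58081/9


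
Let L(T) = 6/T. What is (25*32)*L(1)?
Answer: 4800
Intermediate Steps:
(25*32)*L(1) = (25*32)*(6/1) = 800*(6*1) = 800*6 = 4800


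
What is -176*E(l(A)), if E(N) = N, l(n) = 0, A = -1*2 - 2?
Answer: 0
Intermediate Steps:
A = -4 (A = -2 - 2 = -4)
-176*E(l(A)) = -176*0 = 0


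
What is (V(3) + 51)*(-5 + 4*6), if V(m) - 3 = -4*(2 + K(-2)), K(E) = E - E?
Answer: 874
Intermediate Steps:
K(E) = 0
V(m) = -5 (V(m) = 3 - 4*(2 + 0) = 3 - 4*2 = 3 - 8 = -5)
(V(3) + 51)*(-5 + 4*6) = (-5 + 51)*(-5 + 4*6) = 46*(-5 + 24) = 46*19 = 874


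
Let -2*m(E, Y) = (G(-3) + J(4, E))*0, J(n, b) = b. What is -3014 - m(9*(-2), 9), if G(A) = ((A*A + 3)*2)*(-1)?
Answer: -3014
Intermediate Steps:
G(A) = -6 - 2*A² (G(A) = ((A² + 3)*2)*(-1) = ((3 + A²)*2)*(-1) = (6 + 2*A²)*(-1) = -6 - 2*A²)
m(E, Y) = 0 (m(E, Y) = -((-6 - 2*(-3)²) + E)*0/2 = -((-6 - 2*9) + E)*0/2 = -((-6 - 18) + E)*0/2 = -(-24 + E)*0/2 = -½*0 = 0)
-3014 - m(9*(-2), 9) = -3014 - 1*0 = -3014 + 0 = -3014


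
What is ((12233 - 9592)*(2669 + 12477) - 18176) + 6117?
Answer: 39988527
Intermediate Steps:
((12233 - 9592)*(2669 + 12477) - 18176) + 6117 = (2641*15146 - 18176) + 6117 = (40000586 - 18176) + 6117 = 39982410 + 6117 = 39988527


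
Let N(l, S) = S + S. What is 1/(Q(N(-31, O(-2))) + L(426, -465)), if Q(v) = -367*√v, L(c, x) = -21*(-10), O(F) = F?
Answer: 105/291428 + 367*I/291428 ≈ 0.00036029 + 0.0012593*I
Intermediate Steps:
L(c, x) = 210
N(l, S) = 2*S
1/(Q(N(-31, O(-2))) + L(426, -465)) = 1/(-367*2*I + 210) = 1/(-734*I + 210) = 1/(210 - 734*I) = (210 + 734*I)/582856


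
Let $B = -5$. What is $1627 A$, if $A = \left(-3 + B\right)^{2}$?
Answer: $104128$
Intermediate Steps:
$A = 64$ ($A = \left(-3 - 5\right)^{2} = \left(-8\right)^{2} = 64$)
$1627 A = 1627 \cdot 64 = 104128$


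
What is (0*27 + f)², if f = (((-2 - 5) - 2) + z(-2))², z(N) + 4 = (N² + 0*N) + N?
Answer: 14641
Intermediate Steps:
z(N) = -4 + N + N² (z(N) = -4 + ((N² + 0*N) + N) = -4 + ((N² + 0) + N) = -4 + (N² + N) = -4 + (N + N²) = -4 + N + N²)
f = 121 (f = (((-2 - 5) - 2) + (-4 - 2 + (-2)²))² = ((-7 - 2) + (-4 - 2 + 4))² = (-9 - 2)² = (-11)² = 121)
(0*27 + f)² = (0*27 + 121)² = (0 + 121)² = 121² = 14641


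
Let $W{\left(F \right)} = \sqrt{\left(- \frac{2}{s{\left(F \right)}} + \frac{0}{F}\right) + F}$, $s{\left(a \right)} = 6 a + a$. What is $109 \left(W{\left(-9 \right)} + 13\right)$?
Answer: $1417 + \frac{109 i \sqrt{3955}}{21} \approx 1417.0 + 326.42 i$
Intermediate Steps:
$s{\left(a \right)} = 7 a$
$W{\left(F \right)} = \sqrt{F - \frac{2}{7 F}}$ ($W{\left(F \right)} = \sqrt{\left(- \frac{2}{7 F} + \frac{0}{F}\right) + F} = \sqrt{\left(- 2 \frac{1}{7 F} + 0\right) + F} = \sqrt{\left(- \frac{2}{7 F} + 0\right) + F} = \sqrt{- \frac{2}{7 F} + F} = \sqrt{F - \frac{2}{7 F}}$)
$109 \left(W{\left(-9 \right)} + 13\right) = 109 \left(\frac{\sqrt{- \frac{14}{-9} + 49 \left(-9\right)}}{7} + 13\right) = 109 \left(\frac{\sqrt{\left(-14\right) \left(- \frac{1}{9}\right) - 441}}{7} + 13\right) = 109 \left(\frac{\sqrt{\frac{14}{9} - 441}}{7} + 13\right) = 109 \left(\frac{\sqrt{- \frac{3955}{9}}}{7} + 13\right) = 109 \left(\frac{\frac{1}{3} i \sqrt{3955}}{7} + 13\right) = 109 \left(\frac{i \sqrt{3955}}{21} + 13\right) = 109 \left(13 + \frac{i \sqrt{3955}}{21}\right) = 1417 + \frac{109 i \sqrt{3955}}{21}$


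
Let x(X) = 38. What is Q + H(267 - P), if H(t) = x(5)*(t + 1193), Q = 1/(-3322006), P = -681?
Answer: 270271764147/3322006 ≈ 81358.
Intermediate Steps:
Q = -1/3322006 ≈ -3.0102e-7
H(t) = 45334 + 38*t (H(t) = 38*(t + 1193) = 38*(1193 + t) = 45334 + 38*t)
Q + H(267 - P) = -1/3322006 + (45334 + 38*(267 - 1*(-681))) = -1/3322006 + (45334 + 38*(267 + 681)) = -1/3322006 + (45334 + 38*948) = -1/3322006 + (45334 + 36024) = -1/3322006 + 81358 = 270271764147/3322006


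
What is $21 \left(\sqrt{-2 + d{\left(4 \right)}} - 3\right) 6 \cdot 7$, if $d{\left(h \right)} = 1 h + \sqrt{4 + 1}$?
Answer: $-2646 + 882 \sqrt{2 + \sqrt{5}} \approx -830.69$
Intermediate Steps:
$d{\left(h \right)} = h + \sqrt{5}$
$21 \left(\sqrt{-2 + d{\left(4 \right)}} - 3\right) 6 \cdot 7 = 21 \left(\sqrt{-2 + \left(4 + \sqrt{5}\right)} - 3\right) 6 \cdot 7 = 21 \left(\sqrt{2 + \sqrt{5}} - 3\right) 6 \cdot 7 = 21 \left(-3 + \sqrt{2 + \sqrt{5}}\right) 6 \cdot 7 = 21 \left(-18 + 6 \sqrt{2 + \sqrt{5}}\right) 7 = \left(-378 + 126 \sqrt{2 + \sqrt{5}}\right) 7 = -2646 + 882 \sqrt{2 + \sqrt{5}}$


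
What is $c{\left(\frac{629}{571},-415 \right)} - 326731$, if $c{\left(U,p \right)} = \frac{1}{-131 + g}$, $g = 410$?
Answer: $- \frac{91157948}{279} \approx -3.2673 \cdot 10^{5}$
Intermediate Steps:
$c{\left(U,p \right)} = \frac{1}{279}$ ($c{\left(U,p \right)} = \frac{1}{-131 + 410} = \frac{1}{279}$)
$c{\left(\frac{629}{571},-415 \right)} - 326731 = \frac{1}{279} - 326731 = - \frac{91157948}{279}$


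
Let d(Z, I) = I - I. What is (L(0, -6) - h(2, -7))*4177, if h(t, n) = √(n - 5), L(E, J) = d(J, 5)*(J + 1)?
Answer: -8354*I*√3 ≈ -14470.0*I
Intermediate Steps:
d(Z, I) = 0
L(E, J) = 0 (L(E, J) = 0*(J + 1) = 0*(1 + J) = 0)
h(t, n) = √(-5 + n)
(L(0, -6) - h(2, -7))*4177 = (0 - √(-5 - 7))*4177 = (0 - √(-12))*4177 = (0 - 2*I*√3)*4177 = -2*I*√3*4177 = -8354*I*√3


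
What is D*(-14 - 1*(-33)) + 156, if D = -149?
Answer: -2675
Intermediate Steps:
D*(-14 - 1*(-33)) + 156 = -149*(-14 - 1*(-33)) + 156 = -149*(-14 + 33) + 156 = -149*19 + 156 = -2831 + 156 = -2675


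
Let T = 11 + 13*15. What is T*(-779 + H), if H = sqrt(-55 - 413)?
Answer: -160474 + 1236*I*sqrt(13) ≈ -1.6047e+5 + 4456.5*I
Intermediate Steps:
H = 6*I*sqrt(13) (H = sqrt(-468) = 6*I*sqrt(13) ≈ 21.633*I)
T = 206 (T = 11 + 195 = 206)
T*(-779 + H) = 206*(-779 + 6*I*sqrt(13)) = -160474 + 1236*I*sqrt(13)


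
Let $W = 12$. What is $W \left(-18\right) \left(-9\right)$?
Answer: $1944$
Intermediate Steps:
$W \left(-18\right) \left(-9\right) = 12 \left(-18\right) \left(-9\right) = \left(-216\right) \left(-9\right) = 1944$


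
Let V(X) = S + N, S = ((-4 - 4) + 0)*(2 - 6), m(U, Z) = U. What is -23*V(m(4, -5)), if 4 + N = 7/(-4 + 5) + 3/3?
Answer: -828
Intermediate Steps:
N = 4 (N = -4 + (7/(-4 + 5) + 3/3) = -4 + (7/1 + 3*(1/3)) = -4 + (7*1 + 1) = -4 + (7 + 1) = -4 + 8 = 4)
S = 32 (S = (-8 + 0)*(-4) = -8*(-4) = 32)
V(X) = 36 (V(X) = 32 + 4 = 36)
-23*V(m(4, -5)) = -23*36 = -828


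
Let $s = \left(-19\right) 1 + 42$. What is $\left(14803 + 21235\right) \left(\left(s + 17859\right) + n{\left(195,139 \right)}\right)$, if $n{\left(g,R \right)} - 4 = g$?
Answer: $651603078$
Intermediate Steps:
$n{\left(g,R \right)} = 4 + g$
$s = 23$ ($s = -19 + 42 = 23$)
$\left(14803 + 21235\right) \left(\left(s + 17859\right) + n{\left(195,139 \right)}\right) = \left(14803 + 21235\right) \left(\left(23 + 17859\right) + \left(4 + 195\right)\right) = 36038 \left(17882 + 199\right) = 36038 \cdot 18081 = 651603078$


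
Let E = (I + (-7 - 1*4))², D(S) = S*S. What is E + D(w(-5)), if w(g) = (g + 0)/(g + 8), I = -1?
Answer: 1321/9 ≈ 146.78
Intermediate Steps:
w(g) = g/(8 + g)
D(S) = S²
E = 144 (E = (-1 + (-7 - 1*4))² = (-1 + (-7 - 4))² = (-1 - 11)² = (-12)² = 144)
E + D(w(-5)) = 144 + (-5/(8 - 5))² = 144 + (-5/3)² = 144 + 25/9 = 1321/9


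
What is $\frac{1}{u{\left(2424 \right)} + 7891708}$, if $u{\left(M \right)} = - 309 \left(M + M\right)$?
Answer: $\frac{1}{6393676} \approx 1.564 \cdot 10^{-7}$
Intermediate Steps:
$u{\left(M \right)} = - 618 M$ ($u{\left(M \right)} = - 309 \cdot 2 M = - 618 M$)
$\frac{1}{u{\left(2424 \right)} + 7891708} = \frac{1}{\left(-618\right) 2424 + 7891708} = \frac{1}{-1498032 + 7891708} = \frac{1}{6393676}$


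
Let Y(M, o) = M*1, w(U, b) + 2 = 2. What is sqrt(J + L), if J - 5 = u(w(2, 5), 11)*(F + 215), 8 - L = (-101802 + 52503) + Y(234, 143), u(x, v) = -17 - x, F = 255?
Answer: 8*sqrt(642) ≈ 202.70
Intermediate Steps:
w(U, b) = 0 (w(U, b) = -2 + 2 = 0)
Y(M, o) = M
L = 49073 (L = 8 - ((-101802 + 52503) + 234) = 8 - (-49299 + 234) = 8 - 1*(-49065) = 8 + 49065 = 49073)
J = -7985 (J = 5 + (-17 - 1*0)*(255 + 215) = 5 + (-17 + 0)*470 = 5 - 17*470 = 5 - 7990 = -7985)
sqrt(J + L) = sqrt(-7985 + 49073) = sqrt(41088) = 8*sqrt(642)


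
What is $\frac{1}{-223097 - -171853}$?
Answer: $- \frac{1}{51244} \approx -1.9514 \cdot 10^{-5}$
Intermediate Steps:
$\frac{1}{-223097 - -171853} = \frac{1}{-223097 + \left(-371 + 172224\right)} = \frac{1}{-223097 + 171853} = \frac{1}{-51244} = - \frac{1}{51244}$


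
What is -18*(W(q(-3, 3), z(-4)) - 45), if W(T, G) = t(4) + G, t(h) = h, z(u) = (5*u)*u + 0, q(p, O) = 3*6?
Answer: -702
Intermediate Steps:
q(p, O) = 18
z(u) = 5*u² (z(u) = 5*u² + 0 = 5*u²)
W(T, G) = 4 + G
-18*(W(q(-3, 3), z(-4)) - 45) = -18*((4 + 5*(-4)²) - 45) = -18*((4 + 5*16) - 45) = -18*((4 + 80) - 45) = -18*(84 - 45) = -18*39 = -702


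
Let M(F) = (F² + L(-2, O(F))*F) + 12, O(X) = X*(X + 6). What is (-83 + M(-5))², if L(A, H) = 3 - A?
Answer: 5041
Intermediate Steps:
O(X) = X*(6 + X)
M(F) = 12 + F² + 5*F (M(F) = (F² + (3 - 1*(-2))*F) + 12 = (F² + (3 + 2)*F) + 12 = (F² + 5*F) + 12 = 12 + F² + 5*F)
(-83 + M(-5))² = (-83 + (12 + (-5)² + 5*(-5)))² = (-83 + (12 + 25 - 25))² = (-83 + 12)² = (-71)² = 5041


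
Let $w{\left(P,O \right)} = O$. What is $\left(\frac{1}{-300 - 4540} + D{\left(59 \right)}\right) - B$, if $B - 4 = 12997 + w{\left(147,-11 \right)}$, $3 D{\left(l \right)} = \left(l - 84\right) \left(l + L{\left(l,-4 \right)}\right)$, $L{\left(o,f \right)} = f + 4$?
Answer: $- \frac{195753803}{14520} \approx -13482.0$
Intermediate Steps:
$L{\left(o,f \right)} = 4 + f$
$D{\left(l \right)} = \frac{l \left(-84 + l\right)}{3}$ ($D{\left(l \right)} = \frac{\left(l - 84\right) \left(l + \left(4 - 4\right)\right)}{3} = \frac{\left(-84 + l\right) \left(l + 0\right)}{3} = \frac{\left(-84 + l\right) l}{3} = \frac{l \left(-84 + l\right)}{3}$)
$B = 12990$ ($B = 4 + \left(12997 - 11\right) = 4 + 12986 = 12990$)
$\left(\frac{1}{-300 - 4540} + D{\left(59 \right)}\right) - B = \left(\frac{1}{-300 - 4540} + \frac{1}{3} \cdot 59 \left(-84 + 59\right)\right) - 12990 = \left(\frac{1}{-4840} + \frac{1}{3} \cdot 59 \left(-25\right)\right) - 12990 = \left(- \frac{1}{4840} - \frac{1475}{3}\right) - 12990 = - \frac{7139003}{14520} - 12990 = - \frac{195753803}{14520}$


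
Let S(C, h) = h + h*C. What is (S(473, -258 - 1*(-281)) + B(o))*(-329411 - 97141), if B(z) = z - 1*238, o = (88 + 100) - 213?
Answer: -4538086728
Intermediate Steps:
o = -25 (o = 188 - 213 = -25)
B(z) = -238 + z (B(z) = z - 238 = -238 + z)
S(C, h) = h + C*h
(S(473, -258 - 1*(-281)) + B(o))*(-329411 - 97141) = ((-258 - 1*(-281))*(1 + 473) + (-238 - 25))*(-329411 - 97141) = ((-258 + 281)*474 - 263)*(-426552) = (23*474 - 263)*(-426552) = (10902 - 263)*(-426552) = 10639*(-426552) = -4538086728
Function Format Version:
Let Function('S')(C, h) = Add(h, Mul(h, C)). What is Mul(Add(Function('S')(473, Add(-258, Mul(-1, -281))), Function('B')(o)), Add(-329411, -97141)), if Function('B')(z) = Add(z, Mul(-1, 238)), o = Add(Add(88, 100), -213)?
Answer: -4538086728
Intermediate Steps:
o = -25 (o = Add(188, -213) = -25)
Function('B')(z) = Add(-238, z) (Function('B')(z) = Add(z, -238) = Add(-238, z))
Function('S')(C, h) = Add(h, Mul(C, h))
Mul(Add(Function('S')(473, Add(-258, Mul(-1, -281))), Function('B')(o)), Add(-329411, -97141)) = Mul(Add(Mul(Add(-258, Mul(-1, -281)), Add(1, 473)), Add(-238, -25)), Add(-329411, -97141)) = Mul(Add(Mul(Add(-258, 281), 474), -263), -426552) = Mul(Add(Mul(23, 474), -263), -426552) = Mul(Add(10902, -263), -426552) = Mul(10639, -426552) = -4538086728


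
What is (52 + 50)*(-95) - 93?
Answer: -9783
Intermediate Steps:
(52 + 50)*(-95) - 93 = 102*(-95) - 93 = -9690 - 93 = -9783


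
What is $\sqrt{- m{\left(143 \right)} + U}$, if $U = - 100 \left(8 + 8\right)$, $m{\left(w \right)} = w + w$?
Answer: $i \sqrt{1886} \approx 43.428 i$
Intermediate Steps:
$m{\left(w \right)} = 2 w$
$U = -1600$ ($U = \left(-100\right) 16 = -1600$)
$\sqrt{- m{\left(143 \right)} + U} = \sqrt{- 2 \cdot 143 - 1600} = \sqrt{\left(-1\right) 286 - 1600} = \sqrt{-286 - 1600} = \sqrt{-1886} = i \sqrt{1886}$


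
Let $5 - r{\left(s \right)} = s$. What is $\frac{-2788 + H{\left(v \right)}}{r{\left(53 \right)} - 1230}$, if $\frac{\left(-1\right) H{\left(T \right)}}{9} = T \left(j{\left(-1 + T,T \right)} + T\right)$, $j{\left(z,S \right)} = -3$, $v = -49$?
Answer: $\frac{12860}{639} \approx 20.125$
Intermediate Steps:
$r{\left(s \right)} = 5 - s$
$H{\left(T \right)} = - 9 T \left(-3 + T\right)$
$\frac{-2788 + H{\left(v \right)}}{r{\left(53 \right)} - 1230} = \frac{-2788 + 9 \left(-49\right) \left(3 - -49\right)}{\left(5 - 53\right) - 1230} = \frac{-2788 + 9 \left(-49\right) \left(3 + 49\right)}{\left(5 - 53\right) - 1230} = \frac{-2788 + 9 \left(-49\right) 52}{-48 - 1230} = \frac{-2788 - 22932}{-1278} = \left(-25720\right) \left(- \frac{1}{1278}\right) = \frac{12860}{639}$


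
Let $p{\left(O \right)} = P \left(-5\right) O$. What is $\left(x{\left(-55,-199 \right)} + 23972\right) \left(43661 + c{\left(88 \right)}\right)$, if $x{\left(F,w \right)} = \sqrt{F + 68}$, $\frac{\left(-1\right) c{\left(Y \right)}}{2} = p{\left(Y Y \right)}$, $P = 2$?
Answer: $4759424852 + 198541 \sqrt{13} \approx 4.7601 \cdot 10^{9}$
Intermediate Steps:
$p{\left(O \right)} = - 10 O$ ($p{\left(O \right)} = 2 \left(-5\right) O = - 10 O$)
$c{\left(Y \right)} = 20 Y^{2}$ ($c{\left(Y \right)} = - 2 \left(- 10 Y Y\right) = - 2 \left(- 10 Y^{2}\right) = 20 Y^{2}$)
$x{\left(F,w \right)} = \sqrt{68 + F}$
$\left(x{\left(-55,-199 \right)} + 23972\right) \left(43661 + c{\left(88 \right)}\right) = \left(\sqrt{68 - 55} + 23972\right) \left(43661 + 20 \cdot 88^{2}\right) = \left(\sqrt{13} + 23972\right) \left(43661 + 20 \cdot 7744\right) = \left(23972 + \sqrt{13}\right) \left(43661 + 154880\right) = \left(23972 + \sqrt{13}\right) 198541 = 4759424852 + 198541 \sqrt{13}$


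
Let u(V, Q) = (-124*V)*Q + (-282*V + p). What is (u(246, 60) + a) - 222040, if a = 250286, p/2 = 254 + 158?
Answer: -1870542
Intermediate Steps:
p = 824 (p = 2*(254 + 158) = 2*412 = 824)
u(V, Q) = 824 - 282*V - 124*Q*V (u(V, Q) = (-124*V)*Q + (-282*V + 824) = -124*Q*V + (824 - 282*V) = 824 - 282*V - 124*Q*V)
(u(246, 60) + a) - 222040 = ((824 - 282*246 - 124*60*246) + 250286) - 222040 = ((824 - 69372 - 1830240) + 250286) - 222040 = (-1898788 + 250286) - 222040 = -1648502 - 222040 = -1870542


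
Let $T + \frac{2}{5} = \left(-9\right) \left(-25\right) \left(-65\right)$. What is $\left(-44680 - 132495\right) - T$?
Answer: $- \frac{812748}{5} \approx -1.6255 \cdot 10^{5}$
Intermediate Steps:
$T = - \frac{73127}{5}$ ($T = - \frac{2}{5} + \left(-9\right) \left(-25\right) \left(-65\right) = - \frac{2}{5} + 225 \left(-65\right) = - \frac{2}{5} - 14625 = - \frac{73127}{5} \approx -14625.0$)
$\left(-44680 - 132495\right) - T = \left(-44680 - 132495\right) - - \frac{73127}{5} = -177175 + \frac{73127}{5} = - \frac{812748}{5}$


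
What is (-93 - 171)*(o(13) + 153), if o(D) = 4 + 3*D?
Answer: -51744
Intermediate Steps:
(-93 - 171)*(o(13) + 153) = (-93 - 171)*((4 + 3*13) + 153) = -264*((4 + 39) + 153) = -264*(43 + 153) = -264*196 = -51744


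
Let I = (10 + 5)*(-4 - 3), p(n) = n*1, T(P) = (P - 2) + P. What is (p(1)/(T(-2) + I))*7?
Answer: -7/111 ≈ -0.063063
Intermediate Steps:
T(P) = -2 + 2*P (T(P) = (-2 + P) + P = -2 + 2*P)
p(n) = n
I = -105 (I = 15*(-7) = -105)
(p(1)/(T(-2) + I))*7 = (1/((-2 + 2*(-2)) - 105))*7 = (1/((-2 - 4) - 105))*7 = (1/(-6 - 105))*7 = (1/(-111))*7 = -1/111*1*7 = -1/111*7 = -7/111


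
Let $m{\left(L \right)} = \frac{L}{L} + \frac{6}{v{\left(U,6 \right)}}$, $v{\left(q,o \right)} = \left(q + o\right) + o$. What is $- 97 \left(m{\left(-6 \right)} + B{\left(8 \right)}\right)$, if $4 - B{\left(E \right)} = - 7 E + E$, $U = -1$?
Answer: $- \frac{57133}{11} \approx -5193.9$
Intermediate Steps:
$v{\left(q,o \right)} = q + 2 o$ ($v{\left(q,o \right)} = \left(o + q\right) + o = q + 2 o$)
$m{\left(L \right)} = \frac{17}{11}$ ($m{\left(L \right)} = \frac{L}{L} + \frac{6}{-1 + 2 \cdot 6} = 1 + \frac{6}{-1 + 12} = 1 + \frac{6}{11} = \frac{17}{11}$)
$B{\left(E \right)} = 4 + 6 E$ ($B{\left(E \right)} = 4 - \left(- 7 E + E\right) = 4 - - 6 E = 4 + 6 E$)
$- 97 \left(m{\left(-6 \right)} + B{\left(8 \right)}\right) = - 97 \left(\frac{17}{11} + \left(4 + 6 \cdot 8\right)\right) = - 97 \left(\frac{17}{11} + \left(4 + 48\right)\right) = - 97 \left(\frac{17}{11} + 52\right) = \left(-97\right) \frac{589}{11} = - \frac{57133}{11}$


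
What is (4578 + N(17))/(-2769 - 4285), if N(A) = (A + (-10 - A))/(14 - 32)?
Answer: -41207/63486 ≈ -0.64907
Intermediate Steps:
N(A) = 5/9 (N(A) = -10/(-18) = -10*(-1/18) = 5/9)
(4578 + N(17))/(-2769 - 4285) = (4578 + 5/9)/(-2769 - 4285) = (41207/9)/(-7054) = (41207/9)*(-1/7054) = -41207/63486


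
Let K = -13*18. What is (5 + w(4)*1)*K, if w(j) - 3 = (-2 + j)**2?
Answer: -2808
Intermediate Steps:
K = -234
w(j) = 3 + (-2 + j)**2
(5 + w(4)*1)*K = (5 + (3 + (-2 + 4)**2)*1)*(-234) = (5 + (3 + 2**2)*1)*(-234) = (5 + (3 + 4)*1)*(-234) = (5 + 7*1)*(-234) = (5 + 7)*(-234) = 12*(-234) = -2808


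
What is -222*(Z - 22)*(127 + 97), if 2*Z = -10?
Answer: 1342656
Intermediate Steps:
Z = -5 (Z = (½)*(-10) = -5)
-222*(Z - 22)*(127 + 97) = -222*(-5 - 22)*(127 + 97) = -(-5994)*224 = -222*(-6048) = 1342656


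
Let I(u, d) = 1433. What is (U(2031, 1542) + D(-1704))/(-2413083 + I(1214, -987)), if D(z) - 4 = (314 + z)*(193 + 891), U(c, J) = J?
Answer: 752607/1205825 ≈ 0.62414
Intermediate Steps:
D(z) = 340380 + 1084*z (D(z) = 4 + (314 + z)*(193 + 891) = 4 + (314 + z)*1084 = 4 + (340376 + 1084*z) = 340380 + 1084*z)
(U(2031, 1542) + D(-1704))/(-2413083 + I(1214, -987)) = (1542 + (340380 + 1084*(-1704)))/(-2413083 + 1433) = (1542 + (340380 - 1847136))/(-2411650) = (1542 - 1506756)*(-1/2411650) = -1505214*(-1/2411650) = 752607/1205825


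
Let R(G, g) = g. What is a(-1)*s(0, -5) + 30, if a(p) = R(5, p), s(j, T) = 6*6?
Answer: -6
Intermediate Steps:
s(j, T) = 36
a(p) = p
a(-1)*s(0, -5) + 30 = -1*36 + 30 = -36 + 30 = -6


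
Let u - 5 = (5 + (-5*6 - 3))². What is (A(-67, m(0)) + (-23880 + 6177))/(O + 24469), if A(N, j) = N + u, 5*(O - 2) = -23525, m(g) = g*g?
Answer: -16981/19766 ≈ -0.85910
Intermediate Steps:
m(g) = g²
O = -4703 (O = 2 + (⅕)*(-23525) = 2 - 4705 = -4703)
u = 789 (u = 5 + (5 + (-5*6 - 3))² = 5 + (5 + (-30 - 3))² = 5 + (5 - 33)² = 5 + (-28)² = 5 + 784 = 789)
A(N, j) = 789 + N (A(N, j) = N + 789 = 789 + N)
(A(-67, m(0)) + (-23880 + 6177))/(O + 24469) = ((789 - 67) + (-23880 + 6177))/(-4703 + 24469) = (722 - 17703)/19766 = -16981*1/19766 = -16981/19766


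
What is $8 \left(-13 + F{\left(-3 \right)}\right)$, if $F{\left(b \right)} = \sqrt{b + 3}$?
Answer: $-104$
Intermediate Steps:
$F{\left(b \right)} = \sqrt{3 + b}$
$8 \left(-13 + F{\left(-3 \right)}\right) = 8 \left(-13 + \sqrt{3 - 3}\right) = 8 \left(-13 + \sqrt{0}\right) = 8 \left(-13 + 0\right) = 8 \left(-13\right) = -104$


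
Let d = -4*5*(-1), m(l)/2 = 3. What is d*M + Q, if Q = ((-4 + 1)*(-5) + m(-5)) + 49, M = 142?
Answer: 2910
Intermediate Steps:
m(l) = 6 (m(l) = 2*3 = 6)
d = 20 (d = -20*(-1) = 20)
Q = 70 (Q = ((-4 + 1)*(-5) + 6) + 49 = (-3*(-5) + 6) + 49 = (15 + 6) + 49 = 21 + 49 = 70)
d*M + Q = 20*142 + 70 = 2840 + 70 = 2910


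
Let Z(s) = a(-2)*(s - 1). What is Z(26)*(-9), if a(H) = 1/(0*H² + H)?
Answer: 225/2 ≈ 112.50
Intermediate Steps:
a(H) = 1/H (a(H) = 1/(0 + H) = 1/H)
Z(s) = ½ - s/2 (Z(s) = (s - 1)/(-2) = -(-1 + s)/2 = ½ - s/2)
Z(26)*(-9) = (½ - ½*26)*(-9) = (½ - 13)*(-9) = -25/2*(-9) = 225/2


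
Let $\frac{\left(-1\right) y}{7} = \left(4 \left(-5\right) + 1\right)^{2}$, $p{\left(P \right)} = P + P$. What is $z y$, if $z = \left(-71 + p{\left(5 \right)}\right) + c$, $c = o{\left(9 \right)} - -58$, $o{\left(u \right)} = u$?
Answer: $-15162$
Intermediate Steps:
$p{\left(P \right)} = 2 P$
$c = 67$ ($c = 9 - -58 = 9 + 58 = 67$)
$y = -2527$ ($y = - 7 \left(4 \left(-5\right) + 1\right)^{2} = - 7 \left(-20 + 1\right)^{2} = - 7 \left(-19\right)^{2} = \left(-7\right) 361 = -2527$)
$z = 6$ ($z = \left(-71 + 2 \cdot 5\right) + 67 = \left(-71 + 10\right) + 67 = -61 + 67 = 6$)
$z y = 6 \left(-2527\right) = -15162$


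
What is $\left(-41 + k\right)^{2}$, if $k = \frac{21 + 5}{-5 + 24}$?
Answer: $\frac{567009}{361} \approx 1570.7$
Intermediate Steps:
$k = \frac{26}{19} \approx 1.3684$
$\left(-41 + k\right)^{2} = \left(-41 + \frac{26}{19}\right)^{2} = \left(- \frac{753}{19}\right)^{2} = \frac{567009}{361}$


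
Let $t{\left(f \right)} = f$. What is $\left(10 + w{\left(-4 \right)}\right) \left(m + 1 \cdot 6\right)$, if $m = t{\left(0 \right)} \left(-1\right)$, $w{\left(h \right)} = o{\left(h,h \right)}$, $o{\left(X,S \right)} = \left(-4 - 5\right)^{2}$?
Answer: $546$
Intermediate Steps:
$o{\left(X,S \right)} = 81$ ($o{\left(X,S \right)} = \left(-9\right)^{2} = 81$)
$w{\left(h \right)} = 81$
$m = 0$ ($m = 0 \left(-1\right) = 0$)
$\left(10 + w{\left(-4 \right)}\right) \left(m + 1 \cdot 6\right) = \left(10 + 81\right) \left(0 + 1 \cdot 6\right) = 91 \left(0 + 6\right) = 91 \cdot 6 = 546$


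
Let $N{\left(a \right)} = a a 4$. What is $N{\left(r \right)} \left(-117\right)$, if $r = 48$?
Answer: $-1078272$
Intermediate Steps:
$N{\left(a \right)} = 4 a^{2}$ ($N{\left(a \right)} = a^{2} \cdot 4 = 4 a^{2}$)
$N{\left(r \right)} \left(-117\right) = 4 \cdot 48^{2} \left(-117\right) = 4 \cdot 2304 \left(-117\right) = 9216 \left(-117\right) = -1078272$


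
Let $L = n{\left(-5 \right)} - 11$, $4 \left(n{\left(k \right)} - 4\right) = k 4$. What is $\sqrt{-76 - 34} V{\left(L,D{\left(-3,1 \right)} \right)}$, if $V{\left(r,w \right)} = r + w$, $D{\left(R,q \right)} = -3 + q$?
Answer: $- 14 i \sqrt{110} \approx - 146.83 i$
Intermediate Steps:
$n{\left(k \right)} = 4 + k$ ($n{\left(k \right)} = 4 + \frac{k 4}{4} = 4 + \frac{4 k}{4} = 4 + k$)
$L = -12$ ($L = \left(4 - 5\right) - 11 = -1 - 11 = -12$)
$\sqrt{-76 - 34} V{\left(L,D{\left(-3,1 \right)} \right)} = \sqrt{-76 - 34} \left(-12 + \left(-3 + 1\right)\right) = \sqrt{-110} \left(-12 - 2\right) = i \sqrt{110} \left(-14\right) = - 14 i \sqrt{110}$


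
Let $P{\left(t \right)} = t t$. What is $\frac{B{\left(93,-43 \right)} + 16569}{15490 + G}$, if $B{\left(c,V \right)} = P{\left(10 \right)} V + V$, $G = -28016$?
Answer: $- \frac{6113}{6263} \approx -0.97605$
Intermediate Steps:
$P{\left(t \right)} = t^{2}$
$B{\left(c,V \right)} = 101 V$ ($B{\left(c,V \right)} = 10^{2} V + V = 100 V + V = 101 V$)
$\frac{B{\left(93,-43 \right)} + 16569}{15490 + G} = \frac{101 \left(-43\right) + 16569}{15490 - 28016} = \frac{-4343 + 16569}{-12526} = 12226 \left(- \frac{1}{12526}\right) = - \frac{6113}{6263}$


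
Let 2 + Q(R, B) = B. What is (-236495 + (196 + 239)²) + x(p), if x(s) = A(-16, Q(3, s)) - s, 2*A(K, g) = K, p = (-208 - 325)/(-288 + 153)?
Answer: -6383063/135 ≈ -47282.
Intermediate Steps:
p = 533/135 (p = -533/(-135) = -533*(-1/135) = 533/135 ≈ 3.9481)
Q(R, B) = -2 + B
A(K, g) = K/2
x(s) = -8 - s (x(s) = (½)*(-16) - s = -8 - s)
(-236495 + (196 + 239)²) + x(p) = (-236495 + (196 + 239)²) + (-8 - 1*533/135) = (-236495 + 435²) + (-8 - 533/135) = (-236495 + 189225) - 1613/135 = -47270 - 1613/135 = -6383063/135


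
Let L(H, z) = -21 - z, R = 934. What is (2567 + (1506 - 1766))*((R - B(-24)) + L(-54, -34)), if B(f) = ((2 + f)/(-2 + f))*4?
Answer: 28299969/13 ≈ 2.1769e+6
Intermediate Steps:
B(f) = 4*(2 + f)/(-2 + f) (B(f) = ((2 + f)/(-2 + f))*4 = 4*(2 + f)/(-2 + f))
(2567 + (1506 - 1766))*((R - B(-24)) + L(-54, -34)) = (2567 + (1506 - 1766))*((934 - 4*(2 - 24)/(-2 - 24)) + (-21 - 1*(-34))) = (2567 - 260)*((934 - 4*(-22)/(-26)) + (-21 + 34)) = 2307*((934 - 4*(-1)*(-22)/26) + 13) = 2307*((934 - 1*44/13) + 13) = 2307*((934 - 44/13) + 13) = 2307*(12098/13 + 13) = 2307*(12267/13) = 28299969/13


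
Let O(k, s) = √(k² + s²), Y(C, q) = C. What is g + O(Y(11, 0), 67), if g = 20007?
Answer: 20007 + √4610 ≈ 20075.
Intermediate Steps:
g + O(Y(11, 0), 67) = 20007 + √(11² + 67²) = 20007 + √(121 + 4489) = 20007 + √4610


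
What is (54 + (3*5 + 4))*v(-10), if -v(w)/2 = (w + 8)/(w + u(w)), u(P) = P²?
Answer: 146/45 ≈ 3.2444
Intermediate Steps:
v(w) = -2*(8 + w)/(w + w²) (v(w) = -2*(w + 8)/(w + w²) = -2*(8 + w)/(w + w²))
(54 + (3*5 + 4))*v(-10) = (54 + (3*5 + 4))*(2*(-8 - 1*(-10))/(-10*(1 - 10))) = (54 + (15 + 4))*(2*(-⅒)*(-8 + 10)/(-9)) = (54 + 19)*(2*(-⅒)*(-⅑)*2) = 73*(2/45) = 146/45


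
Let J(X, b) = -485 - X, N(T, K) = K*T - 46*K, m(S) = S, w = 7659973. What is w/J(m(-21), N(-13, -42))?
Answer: -264137/16 ≈ -16509.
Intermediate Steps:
N(T, K) = -46*K + K*T
w/J(m(-21), N(-13, -42)) = 7659973/(-485 - 1*(-21)) = 7659973/(-485 + 21) = 7659973/(-464) = 7659973*(-1/464) = -264137/16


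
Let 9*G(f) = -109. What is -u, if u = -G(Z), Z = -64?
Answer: -109/9 ≈ -12.111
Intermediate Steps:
G(f) = -109/9 (G(f) = (⅑)*(-109) = -109/9)
u = 109/9 (u = -1*(-109/9) = 109/9 ≈ 12.111)
-u = -1*109/9 = -109/9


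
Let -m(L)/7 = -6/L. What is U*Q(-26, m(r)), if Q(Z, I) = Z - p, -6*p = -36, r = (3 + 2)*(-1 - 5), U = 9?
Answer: -288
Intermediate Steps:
r = -30 (r = 5*(-6) = -30)
p = 6 (p = -1/6*(-36) = 6)
m(L) = 42/L (m(L) = -(-42)/L = 42/L)
Q(Z, I) = -6 + Z (Q(Z, I) = Z - 1*6 = Z - 6 = -6 + Z)
U*Q(-26, m(r)) = 9*(-6 - 26) = 9*(-32) = -288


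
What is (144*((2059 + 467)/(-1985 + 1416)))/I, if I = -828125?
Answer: 363744/471203125 ≈ 0.00077195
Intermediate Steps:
(144*((2059 + 467)/(-1985 + 1416)))/I = (144*((2059 + 467)/(-1985 + 1416)))/(-828125) = (144*(2526/(-569)))*(-1/828125) = (144*(2526*(-1/569)))*(-1/828125) = (144*(-2526/569))*(-1/828125) = -363744/569*(-1/828125) = 363744/471203125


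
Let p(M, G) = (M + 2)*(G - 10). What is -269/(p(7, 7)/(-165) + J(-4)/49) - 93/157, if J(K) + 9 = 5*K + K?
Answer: 113690153/215718 ≈ 527.03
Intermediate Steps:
J(K) = -9 + 6*K (J(K) = -9 + (5*K + K) = -9 + 6*K)
p(M, G) = (-10 + G)*(2 + M) (p(M, G) = (2 + M)*(-10 + G) = (-10 + G)*(2 + M))
-269/(p(7, 7)/(-165) + J(-4)/49) - 93/157 = -269/((-20 - 10*7 + 2*7 + 7*7)/(-165) + (-9 + 6*(-4))/49) - 93/157 = -269/((-20 - 70 + 14 + 49)*(-1/165) + (-9 - 24)*(1/49)) - 93*1/157 = -269/(-27*(-1/165) - 33*1/49) - 93/157 = -269/(9/55 - 33/49) - 93/157 = -269/(-1374/2695) - 93/157 = -269*(-2695/1374) - 93/157 = 724955/1374 - 93/157 = 113690153/215718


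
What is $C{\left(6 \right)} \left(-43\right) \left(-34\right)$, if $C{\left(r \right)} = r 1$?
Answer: $8772$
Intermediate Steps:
$C{\left(r \right)} = r$
$C{\left(6 \right)} \left(-43\right) \left(-34\right) = 6 \left(-43\right) \left(-34\right) = \left(-258\right) \left(-34\right) = 8772$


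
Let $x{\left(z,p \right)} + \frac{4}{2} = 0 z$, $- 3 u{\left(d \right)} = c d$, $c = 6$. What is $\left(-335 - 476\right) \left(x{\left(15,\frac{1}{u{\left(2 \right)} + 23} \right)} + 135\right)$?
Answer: $-107863$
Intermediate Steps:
$u{\left(d \right)} = - 2 d$ ($u{\left(d \right)} = - \frac{6 d}{3} = - 2 d$)
$x{\left(z,p \right)} = -2$ ($x{\left(z,p \right)} = -2 + 0 z = -2 + 0 = -2$)
$\left(-335 - 476\right) \left(x{\left(15,\frac{1}{u{\left(2 \right)} + 23} \right)} + 135\right) = \left(-335 - 476\right) \left(-2 + 135\right) = \left(-811\right) 133 = -107863$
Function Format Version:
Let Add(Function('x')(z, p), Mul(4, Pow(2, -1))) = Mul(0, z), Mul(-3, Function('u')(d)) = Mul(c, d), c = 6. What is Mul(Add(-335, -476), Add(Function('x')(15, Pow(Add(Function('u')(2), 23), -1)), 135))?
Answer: -107863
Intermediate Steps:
Function('u')(d) = Mul(-2, d) (Function('u')(d) = Mul(Rational(-1, 3), Mul(6, d)) = Mul(-2, d))
Function('x')(z, p) = -2 (Function('x')(z, p) = Add(-2, Mul(0, z)) = Add(-2, 0) = -2)
Mul(Add(-335, -476), Add(Function('x')(15, Pow(Add(Function('u')(2), 23), -1)), 135)) = Mul(Add(-335, -476), Add(-2, 135)) = Mul(-811, 133) = -107863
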